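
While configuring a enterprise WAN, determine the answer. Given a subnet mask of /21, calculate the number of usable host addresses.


Given: subnet mask /21
Host bits = 32 - 21 = 11
Total addresses = 2^11 = 2048
Usable hosts = 2048 - 2 (network + broadcast) = 2046

2046


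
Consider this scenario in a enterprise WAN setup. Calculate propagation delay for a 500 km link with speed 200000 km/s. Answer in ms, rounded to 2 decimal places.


Given: distance = 500 km, speed = 200000 km/s
Delay = distance / speed = 500 / 200000 seconds
Delay in ms = 500 * 1000 / 200000
Delay = 2.5000 ms
Rounded to 2 dp = 2.50 ms

2.50


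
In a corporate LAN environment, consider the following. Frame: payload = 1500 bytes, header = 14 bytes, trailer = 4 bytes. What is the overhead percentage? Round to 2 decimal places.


Given: payload = 1500 B, header = 14 B, trailer = 4 B
Overhead bytes = header + trailer = 14 + 4 = 18
Total frame = payload + overhead = 1500 + 18 = 1518
Overhead % = 18 / 1518 * 100 = 1.1858% -> 1.19% (2 dp)

1.19


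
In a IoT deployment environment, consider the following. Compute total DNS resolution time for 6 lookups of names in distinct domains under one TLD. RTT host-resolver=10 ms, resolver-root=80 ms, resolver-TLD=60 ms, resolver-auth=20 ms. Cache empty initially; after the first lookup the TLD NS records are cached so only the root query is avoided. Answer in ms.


Lookup 1 (cold cache): local + root + TLD + auth = 10 + 80 + 60 + 20 = 170 ms
Lookups 2..6 (TLD NS cached -> skip root; new domain -> still ask TLD and auth): local + TLD + auth = 10 + 60 + 20 = 90 ms each
Remaining 5 lookups: 5 * 90 = 450 ms
Total = 170 + 450 = 620 ms

620


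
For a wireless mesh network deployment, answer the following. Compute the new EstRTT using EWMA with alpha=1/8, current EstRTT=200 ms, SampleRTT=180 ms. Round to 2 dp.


Given: EstRTT = 200 ms, SampleRTT = 180 ms, alpha = 1/8
New EstRTT = (1 - alpha) * EstRTT + alpha * SampleRTT
(7/8) * 200 = 175
(1/8) * 180 = 22.5
New EstRTT = 175 + 22.5 = 197.5 ms -> 197.50 ms (2 dp)

197.50


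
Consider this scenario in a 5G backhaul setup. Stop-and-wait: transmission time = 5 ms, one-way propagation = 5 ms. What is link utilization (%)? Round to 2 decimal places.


Given: Ttrans = 5 ms, Tprop = 5 ms
RTT = 2 * Tprop = 2 * 5 = 10 ms
U = Ttrans / (Ttrans + RTT)
U = 5 / (5 + 10)
U = 5 / 15 = 0.333333
U% = 33.33%

33.33


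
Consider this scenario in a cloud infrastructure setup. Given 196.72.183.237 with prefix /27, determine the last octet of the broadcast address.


Given: IP = 196.72.183.237, prefix = /27
Host bits = 32 - 27 = 5
Network last octet = 237 AND mask = 224
Host part size = 2^5 - 1 = 31
Broadcast last octet = 224 OR 31 = 255

255


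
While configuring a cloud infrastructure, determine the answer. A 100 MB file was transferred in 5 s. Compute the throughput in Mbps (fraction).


Given: file = 100 MB, time = 5 s
File in Mb = 100 * 8 = 800 Mb
Throughput = 800 / 5 Mbps
Throughput = 160 Mbps

160


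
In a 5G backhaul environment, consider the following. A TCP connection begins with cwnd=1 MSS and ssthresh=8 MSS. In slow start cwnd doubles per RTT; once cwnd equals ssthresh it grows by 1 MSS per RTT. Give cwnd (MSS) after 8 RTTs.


RTT 0: cwnd = 1 MSS (initial)
RTT 1: cwnd = 2 MSS (slow start, doubled)
RTT 2: cwnd = 4 MSS (slow start, doubled)
RTT 3: cwnd = 8 MSS (slow start, doubled)
RTT 4: cwnd = 9 MSS (congestion avoidance, +1)
RTT 5: cwnd = 10 MSS (congestion avoidance, +1)
RTT 6: cwnd = 11 MSS (congestion avoidance, +1)
RTT 7: cwnd = 12 MSS (congestion avoidance, +1)
RTT 8: cwnd = 13 MSS (congestion avoidance, +1)

13


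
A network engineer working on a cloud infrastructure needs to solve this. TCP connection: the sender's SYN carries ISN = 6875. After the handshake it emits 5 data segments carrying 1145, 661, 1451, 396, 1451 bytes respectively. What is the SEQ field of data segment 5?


The SYN occupies sequence number ISN = 6875, so the first data byte is ISN + 1 = 6876.
SEQ of data segment i = (ISN + 1) + sum of payload sizes of segments 1..i-1.
Segment 1: SEQ = 6876, payload = 1145 bytes
Segment 2: SEQ = 8021, payload = 661 bytes
Segment 3: SEQ = 8682, payload = 1451 bytes
Segment 4: SEQ = 10133, payload = 396 bytes
Segment 5: SEQ = 10529, payload = 1451 bytes
SEQ of segment 5 = 6876 + 1145 + 661 + 1451 + 396 = 10529

10529


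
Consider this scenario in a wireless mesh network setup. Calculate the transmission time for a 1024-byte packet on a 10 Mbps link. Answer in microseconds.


Given: packet = 1024 bytes, bandwidth = 10 Mbps
Packet in bits = 1024 * 8 = 8192 bits
Bandwidth = 10 * 10^6 = 10000000 bps
Time = 8192 / 10000000 seconds
Time in us = 8192 * 10^6 / 10000000 = 819.2

819.2


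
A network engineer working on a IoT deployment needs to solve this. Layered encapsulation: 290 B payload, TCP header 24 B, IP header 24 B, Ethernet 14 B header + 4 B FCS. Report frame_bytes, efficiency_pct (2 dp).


TCP segment = 290 + 24 = 314 B
IP packet = 314 + 24 = 338 B
Ethernet frame = 338 + 14 + 4 = 356 B
Efficiency = app / frame = 290 / 356 = 0.814607 = 81.4607% -> 81.46% (2 dp)

356, 81.46


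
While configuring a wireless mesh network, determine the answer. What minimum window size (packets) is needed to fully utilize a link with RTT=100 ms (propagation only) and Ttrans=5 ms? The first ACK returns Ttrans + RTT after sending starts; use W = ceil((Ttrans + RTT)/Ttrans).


Given: Ttrans = 5 ms, RTT = 100 ms (= 2 * Tprop, Tprop = 50 ms)
Time until first ACK returns = Ttrans + RTT = 5 + 100 = 105 ms
Need W * Ttrans >= Ttrans + RTT  ->  W >= (Ttrans + RTT) / Ttrans
(Ttrans + RTT) / Ttrans = 105 / 5 = 21
W_min = ceil(21) = 21

21


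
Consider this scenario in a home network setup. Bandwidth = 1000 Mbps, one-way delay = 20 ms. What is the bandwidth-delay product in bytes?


Given: bandwidth = 1000 Mbps, delay = 20 ms
BDP in bits = 1000 * 10^6 * 20 / 1000
BDP in bits = 20000000
BDP in bytes = 20000000 / 8 = 2500000

2500000


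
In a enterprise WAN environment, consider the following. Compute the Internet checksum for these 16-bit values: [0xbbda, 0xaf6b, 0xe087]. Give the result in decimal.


Given words: [0xbbda, 0xaf6b, 0xe087]
Step 1: Sum all words
Raw sum = 48090 + 44907 + 57479 = 150476
Step 2: Fold carry: (19404 + 2) = 19406
One's complement = ~19406 & 0xFFFF = 46129

46129


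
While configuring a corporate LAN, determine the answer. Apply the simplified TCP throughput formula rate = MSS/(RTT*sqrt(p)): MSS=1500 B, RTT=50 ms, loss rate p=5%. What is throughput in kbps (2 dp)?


Given: MSS = 1500 bytes, RTT = 50 ms, loss = 5%
RTT in seconds = 50 / 1000 = 0.05
Loss rate = 5% = 0.05
sqrt(loss) = sqrt(0.05) = 0.223606797750
Throughput (bytes/s) = 1500 / (0.05 * 0.223606797750) = 134164.0786
Throughput (kbps) = 134164.0786 * 8 / 1000 = 1073.312629 -> 1073.31 kbps (2 dp)

1073.31


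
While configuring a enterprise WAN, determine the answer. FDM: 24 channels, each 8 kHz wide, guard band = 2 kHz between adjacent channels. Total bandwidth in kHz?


Given: 24 channels, 8 kHz each, guard = 2 kHz
Channel bandwidth = 24 * 8 = 192 kHz
Guard bands = 23 gaps * 2 kHz = 46 kHz
Total = 192 + 46 = 238 kHz

238


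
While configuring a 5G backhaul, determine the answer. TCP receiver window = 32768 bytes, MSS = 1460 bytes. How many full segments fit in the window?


Given: RWND = 32768 bytes, MSS = 1460 bytes
Full segments = floor(RWND / MSS)
Full segments = floor(32768 / 1460)
Full segments = floor(22.4438) = 22

22


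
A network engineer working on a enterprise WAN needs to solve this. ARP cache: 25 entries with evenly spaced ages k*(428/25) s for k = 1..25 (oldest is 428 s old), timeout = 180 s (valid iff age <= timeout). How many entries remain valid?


Ages are k * 428/25 s for k = 1..25 (spacing = 17.1200 s).
Entry k is valid iff k * 428/25 <= 180 iff k <= 25 * 180 / 428 = 10.5140
n_valid = floor(10.5140) = 10
(n_stale = 25 - 10 = 15)

10


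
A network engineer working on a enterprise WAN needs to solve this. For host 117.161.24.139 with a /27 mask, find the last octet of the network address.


Given: IP = 117.161.24.139, prefix = /27
Subnet mask = 255.255.255.224
Last octet of IP: 139
Last octet of mask: 224
Network last octet = 139 AND 224 = 128

128


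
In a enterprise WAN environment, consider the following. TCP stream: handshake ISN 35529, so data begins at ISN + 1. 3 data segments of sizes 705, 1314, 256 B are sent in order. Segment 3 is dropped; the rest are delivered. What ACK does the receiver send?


SYN uses sequence number 35529; first data byte = ISN + 1 = 35530.
Segment 1: SEQ = 35530, len = 705 B, covers [35530, 36234]
Segment 2: SEQ = 36235, len = 1314 B, covers [36235, 37548]
Segment 3: SEQ = 37549, len = 256 B, covers [37549, 37804] [LOST]
In-order data received: bytes [35530, 37548] (segments 1..2).
Segment 3 missing -> gap begins at byte 37549.
Cumulative ACK = next expected in-order byte = 35530 + 705 + 1314 = 37549

37549


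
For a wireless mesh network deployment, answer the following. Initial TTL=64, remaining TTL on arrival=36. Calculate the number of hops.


Given: initial TTL = 64, received TTL = 36
Hops = initial TTL - received TTL
Hops = 64 - 36 = 28

28


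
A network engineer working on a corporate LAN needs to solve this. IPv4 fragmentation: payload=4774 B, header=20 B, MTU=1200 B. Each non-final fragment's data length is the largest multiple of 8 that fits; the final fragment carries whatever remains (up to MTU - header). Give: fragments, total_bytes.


Max data per non-final fragment = floor((MTU - header)/8)*8 = floor((1200 - 20)/8)*8 = floor(1180/8)*8 = 1176 B
Final fragment needs no 8-byte alignment: it can carry up to MTU - header = 1180 B
Non-final fragments needed = ceil((payload - 1180) / 1176) = ceil(3594/1176) = ceil(3.0561) = 4
Number of fragments = 4 + 1 = 5
Fragment sizes (data): 4 * 1176 B + 70 B (last, 70 <= 1180 OK)
Total bytes sent = payload + n_frags * header = 4774 + 5*20 = 4774 + 100 = 4874 B

5, 4874


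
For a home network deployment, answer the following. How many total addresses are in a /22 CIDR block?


Given: CIDR prefix /22
Host bits = 32 - 22 = 10
Total addresses = 2^10 = 1024

1024


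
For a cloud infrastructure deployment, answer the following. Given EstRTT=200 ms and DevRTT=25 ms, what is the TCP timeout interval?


Given: EstRTT = 200 ms, DevRTT = 25 ms
Timeout = EstRTT + 4 * DevRTT
4 * DevRTT = 4 * 25 = 100
Timeout = 200 + 100 = 300 ms

300


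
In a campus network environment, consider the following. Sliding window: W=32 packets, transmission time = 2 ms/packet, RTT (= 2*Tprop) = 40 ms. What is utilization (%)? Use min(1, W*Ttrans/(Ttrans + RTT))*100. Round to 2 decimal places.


Given: W = 32, Ttrans = 2 ms, RTT = 40 ms (= 2 * Tprop, Tprop = 20 ms)
Cycle time = Ttrans + RTT = 2 + 40 = 42 ms (first packet sent until its ACK returns)
W * Ttrans = 32 * 2 = 64 ms of sending per cycle
W * Ttrans / (Ttrans + RTT) = 64 / 42 = 1.523810
U = min(1, 1.523810) = 1.000000
U% = 100.00%

100.00


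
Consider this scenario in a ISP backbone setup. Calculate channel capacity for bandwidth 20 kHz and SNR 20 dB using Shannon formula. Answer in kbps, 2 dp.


Given: B = 20 kHz, SNR = 20 dB
SNR linear = 10^(20/10) = 100
1 + SNR = 101
log2(101) = 6.6582114828
C = 20 * 1000 * 6.6582114828 = 133164.2297 bps
C = 133.164230 kbps -> 133.16 kbps (2 dp)

133.16


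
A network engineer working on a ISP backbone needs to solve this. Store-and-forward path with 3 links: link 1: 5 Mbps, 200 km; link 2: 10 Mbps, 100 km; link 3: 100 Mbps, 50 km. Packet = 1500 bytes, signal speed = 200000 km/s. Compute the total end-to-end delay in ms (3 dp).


Packet = 1500 bytes = 12000 bits. Store-and-forward: sum (t_trans + t_prop) per link.
Link 1: t_trans = 12000/(5*10^6) s = 2.4000 ms; t_prop = 200/200000 s = 1.0000 ms; subtotal = 3.4000 ms
Link 2: t_trans = 12000/(10*10^6) s = 1.2000 ms; t_prop = 100/200000 s = 0.5000 ms; subtotal = 1.7000 ms
Link 3: t_trans = 12000/(100*10^6) s = 0.1200 ms; t_prop = 50/200000 s = 0.2500 ms; subtotal = 0.3700 ms
End-to-end = 3.4000 + 1.7000 + 0.3700 = 5.4700 ms -> 5.470 ms (3 dp)

5.470


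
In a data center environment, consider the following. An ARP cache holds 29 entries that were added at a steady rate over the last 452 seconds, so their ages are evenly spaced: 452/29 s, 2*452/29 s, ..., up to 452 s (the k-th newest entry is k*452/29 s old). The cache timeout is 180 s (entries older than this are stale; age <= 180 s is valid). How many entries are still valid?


Ages are k * 452/29 s for k = 1..29 (spacing = 15.5862 s).
Entry k is valid iff k * 452/29 <= 180 iff k <= 29 * 180 / 452 = 11.5487
n_valid = floor(11.5487) = 11
(n_stale = 29 - 11 = 18)

11


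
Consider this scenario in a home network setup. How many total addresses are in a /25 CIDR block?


Given: CIDR prefix /25
Host bits = 32 - 25 = 7
Total addresses = 2^7 = 128

128


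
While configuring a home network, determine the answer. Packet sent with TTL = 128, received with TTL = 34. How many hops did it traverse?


Given: initial TTL = 128, received TTL = 34
Hops = initial TTL - received TTL
Hops = 128 - 34 = 94

94


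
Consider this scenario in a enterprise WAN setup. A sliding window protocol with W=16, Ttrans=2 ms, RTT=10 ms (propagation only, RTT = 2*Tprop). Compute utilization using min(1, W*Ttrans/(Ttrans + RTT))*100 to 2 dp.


Given: W = 16, Ttrans = 2 ms, RTT = 10 ms (= 2 * Tprop, Tprop = 5 ms)
Cycle time = Ttrans + RTT = 2 + 10 = 12 ms (first packet sent until its ACK returns)
W * Ttrans = 16 * 2 = 32 ms of sending per cycle
W * Ttrans / (Ttrans + RTT) = 32 / 12 = 2.666667
U = min(1, 2.666667) = 1.000000
U% = 100.00%

100.00


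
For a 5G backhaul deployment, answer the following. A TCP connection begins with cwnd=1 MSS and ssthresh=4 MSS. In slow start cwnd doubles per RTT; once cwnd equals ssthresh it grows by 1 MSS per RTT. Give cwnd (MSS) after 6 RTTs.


RTT 0: cwnd = 1 MSS (initial)
RTT 1: cwnd = 2 MSS (slow start, doubled)
RTT 2: cwnd = 4 MSS (slow start, doubled)
RTT 3: cwnd = 5 MSS (congestion avoidance, +1)
RTT 4: cwnd = 6 MSS (congestion avoidance, +1)
RTT 5: cwnd = 7 MSS (congestion avoidance, +1)
RTT 6: cwnd = 8 MSS (congestion avoidance, +1)

8


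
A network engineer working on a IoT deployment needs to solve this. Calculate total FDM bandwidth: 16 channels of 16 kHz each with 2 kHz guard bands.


Given: 16 channels, 16 kHz each, guard = 2 kHz
Channel bandwidth = 16 * 16 = 256 kHz
Guard bands = 15 gaps * 2 kHz = 30 kHz
Total = 256 + 30 = 286 kHz

286


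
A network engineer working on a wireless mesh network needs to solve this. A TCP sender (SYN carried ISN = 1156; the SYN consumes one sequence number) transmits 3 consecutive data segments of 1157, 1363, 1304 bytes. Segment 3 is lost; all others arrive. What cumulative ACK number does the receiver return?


SYN uses sequence number 1156; first data byte = ISN + 1 = 1157.
Segment 1: SEQ = 1157, len = 1157 B, covers [1157, 2313]
Segment 2: SEQ = 2314, len = 1363 B, covers [2314, 3676]
Segment 3: SEQ = 3677, len = 1304 B, covers [3677, 4980] [LOST]
In-order data received: bytes [1157, 3676] (segments 1..2).
Segment 3 missing -> gap begins at byte 3677.
Cumulative ACK = next expected in-order byte = 1157 + 1157 + 1363 = 3677

3677


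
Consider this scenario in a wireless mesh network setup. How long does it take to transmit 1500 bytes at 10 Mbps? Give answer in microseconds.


Given: packet = 1500 bytes, bandwidth = 10 Mbps
Packet in bits = 1500 * 8 = 12000 bits
Bandwidth = 10 * 10^6 = 10000000 bps
Time = 12000 / 10000000 seconds
Time in us = 12000 * 10^6 / 10000000 = 1200

1200


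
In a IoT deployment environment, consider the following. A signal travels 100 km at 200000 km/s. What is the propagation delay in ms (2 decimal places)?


Given: distance = 100 km, speed = 200000 km/s
Delay = distance / speed = 100 / 200000 seconds
Delay in ms = 100 * 1000 / 200000
Delay = 0.5000 ms
Rounded to 2 dp = 0.50 ms

0.50


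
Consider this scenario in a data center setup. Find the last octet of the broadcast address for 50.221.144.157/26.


Given: IP = 50.221.144.157, prefix = /26
Host bits = 32 - 26 = 6
Network last octet = 157 AND mask = 128
Host part size = 2^6 - 1 = 63
Broadcast last octet = 128 OR 63 = 191

191


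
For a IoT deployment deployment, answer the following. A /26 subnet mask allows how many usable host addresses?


Given: subnet mask /26
Host bits = 32 - 26 = 6
Total addresses = 2^6 = 64
Usable hosts = 64 - 2 (network + broadcast) = 62

62


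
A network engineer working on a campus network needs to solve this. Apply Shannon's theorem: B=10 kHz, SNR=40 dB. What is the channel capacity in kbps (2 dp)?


Given: B = 10 kHz, SNR = 40 dB
SNR linear = 10^(40/10) = 10000
1 + SNR = 10001
log2(10001) = 13.2878566418
C = 10 * 1000 * 13.2878566418 = 132878.5664 bps
C = 132.878566 kbps -> 132.88 kbps (2 dp)

132.88


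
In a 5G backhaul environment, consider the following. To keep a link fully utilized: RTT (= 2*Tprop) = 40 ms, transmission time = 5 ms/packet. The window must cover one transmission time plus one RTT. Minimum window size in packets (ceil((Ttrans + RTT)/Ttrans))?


Given: Ttrans = 5 ms, RTT = 40 ms (= 2 * Tprop, Tprop = 20 ms)
Time until first ACK returns = Ttrans + RTT = 5 + 40 = 45 ms
Need W * Ttrans >= Ttrans + RTT  ->  W >= (Ttrans + RTT) / Ttrans
(Ttrans + RTT) / Ttrans = 45 / 5 = 9
W_min = ceil(9) = 9

9


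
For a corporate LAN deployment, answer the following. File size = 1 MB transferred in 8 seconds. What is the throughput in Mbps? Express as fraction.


Given: file = 1 MB, time = 8 s
File in Mb = 1 * 8 = 8 Mb
Throughput = 8 / 8 Mbps
Throughput = 1 Mbps

1


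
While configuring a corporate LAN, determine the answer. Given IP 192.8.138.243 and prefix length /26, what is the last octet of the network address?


Given: IP = 192.8.138.243, prefix = /26
Subnet mask = 255.255.255.192
Last octet of IP: 243
Last octet of mask: 192
Network last octet = 243 AND 192 = 192

192


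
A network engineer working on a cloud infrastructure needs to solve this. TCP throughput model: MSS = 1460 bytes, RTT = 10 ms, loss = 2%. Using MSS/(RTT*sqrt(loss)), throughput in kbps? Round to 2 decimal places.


Given: MSS = 1460 bytes, RTT = 10 ms, loss = 2%
RTT in seconds = 10 / 1000 = 0.01
Loss rate = 2% = 0.02
sqrt(loss) = sqrt(0.02) = 0.141421356237
Throughput (bytes/s) = 1460 / (0.01 * 0.141421356237) = 1032375.9005
Throughput (kbps) = 1032375.9005 * 8 / 1000 = 8259.007204 -> 8259.01 kbps (2 dp)

8259.01


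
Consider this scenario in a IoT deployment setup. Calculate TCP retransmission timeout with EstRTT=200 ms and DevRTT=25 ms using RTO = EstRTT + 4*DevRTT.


Given: EstRTT = 200 ms, DevRTT = 25 ms
Timeout = EstRTT + 4 * DevRTT
4 * DevRTT = 4 * 25 = 100
Timeout = 200 + 100 = 300 ms

300


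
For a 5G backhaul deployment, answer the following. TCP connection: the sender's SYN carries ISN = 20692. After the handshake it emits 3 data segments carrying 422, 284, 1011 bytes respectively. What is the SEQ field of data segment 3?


The SYN occupies sequence number ISN = 20692, so the first data byte is ISN + 1 = 20693.
SEQ of data segment i = (ISN + 1) + sum of payload sizes of segments 1..i-1.
Segment 1: SEQ = 20693, payload = 422 bytes
Segment 2: SEQ = 21115, payload = 284 bytes
Segment 3: SEQ = 21399, payload = 1011 bytes
SEQ of segment 3 = 20693 + 422 + 284 = 21399

21399


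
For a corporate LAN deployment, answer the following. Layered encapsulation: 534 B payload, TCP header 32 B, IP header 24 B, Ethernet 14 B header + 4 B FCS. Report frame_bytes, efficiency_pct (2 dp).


TCP segment = 534 + 32 = 566 B
IP packet = 566 + 24 = 590 B
Ethernet frame = 590 + 14 + 4 = 608 B
Efficiency = app / frame = 534 / 608 = 0.878289 = 87.8289% -> 87.83% (2 dp)

608, 87.83


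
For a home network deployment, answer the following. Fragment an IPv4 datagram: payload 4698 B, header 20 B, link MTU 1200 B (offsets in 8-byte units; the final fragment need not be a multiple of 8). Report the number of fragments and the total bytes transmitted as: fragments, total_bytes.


Max data per non-final fragment = floor((MTU - header)/8)*8 = floor((1200 - 20)/8)*8 = floor(1180/8)*8 = 1176 B
Final fragment needs no 8-byte alignment: it can carry up to MTU - header = 1180 B
Non-final fragments needed = ceil((payload - 1180) / 1176) = ceil(3518/1176) = ceil(2.9915) = 3
Number of fragments = 3 + 1 = 4
Fragment sizes (data): 3 * 1176 B + 1170 B (last, 1170 <= 1180 OK)
Total bytes sent = payload + n_frags * header = 4698 + 4*20 = 4698 + 80 = 4778 B

4, 4778


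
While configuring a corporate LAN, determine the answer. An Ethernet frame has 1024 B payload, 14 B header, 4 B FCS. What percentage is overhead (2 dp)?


Given: payload = 1024 B, header = 14 B, trailer = 4 B
Overhead bytes = header + trailer = 14 + 4 = 18
Total frame = payload + overhead = 1024 + 18 = 1042
Overhead % = 18 / 1042 * 100 = 1.7274% -> 1.73% (2 dp)

1.73


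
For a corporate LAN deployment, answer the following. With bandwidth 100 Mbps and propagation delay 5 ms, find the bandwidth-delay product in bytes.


Given: bandwidth = 100 Mbps, delay = 5 ms
BDP in bits = 100 * 10^6 * 5 / 1000
BDP in bits = 500000
BDP in bytes = 500000 / 8 = 62500

62500


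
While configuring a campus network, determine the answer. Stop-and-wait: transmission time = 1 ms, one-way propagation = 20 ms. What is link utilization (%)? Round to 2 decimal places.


Given: Ttrans = 1 ms, Tprop = 20 ms
RTT = 2 * Tprop = 2 * 20 = 40 ms
U = Ttrans / (Ttrans + RTT)
U = 1 / (1 + 40)
U = 1 / 41 = 0.02439
U% = 2.44%

2.44


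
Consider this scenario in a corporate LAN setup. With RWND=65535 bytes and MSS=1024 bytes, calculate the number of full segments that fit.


Given: RWND = 65535 bytes, MSS = 1024 bytes
Full segments = floor(RWND / MSS)
Full segments = floor(65535 / 1024)
Full segments = floor(63.999) = 63

63


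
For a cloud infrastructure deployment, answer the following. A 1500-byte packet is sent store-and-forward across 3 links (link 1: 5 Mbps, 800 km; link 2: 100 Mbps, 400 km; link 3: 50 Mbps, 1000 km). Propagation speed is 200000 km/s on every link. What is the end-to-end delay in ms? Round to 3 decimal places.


Packet = 1500 bytes = 12000 bits. Store-and-forward: sum (t_trans + t_prop) per link.
Link 1: t_trans = 12000/(5*10^6) s = 2.4000 ms; t_prop = 800/200000 s = 4.0000 ms; subtotal = 6.4000 ms
Link 2: t_trans = 12000/(100*10^6) s = 0.1200 ms; t_prop = 400/200000 s = 2.0000 ms; subtotal = 2.1200 ms
Link 3: t_trans = 12000/(50*10^6) s = 0.2400 ms; t_prop = 1000/200000 s = 5.0000 ms; subtotal = 5.2400 ms
End-to-end = 6.4000 + 2.1200 + 5.2400 = 13.7600 ms -> 13.760 ms (3 dp)

13.760


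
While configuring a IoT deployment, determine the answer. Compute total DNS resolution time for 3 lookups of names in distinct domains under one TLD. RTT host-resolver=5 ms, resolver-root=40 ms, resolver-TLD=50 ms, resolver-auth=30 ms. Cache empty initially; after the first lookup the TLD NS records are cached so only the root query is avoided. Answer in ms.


Lookup 1 (cold cache): local + root + TLD + auth = 5 + 40 + 50 + 30 = 125 ms
Lookups 2..3 (TLD NS cached -> skip root; new domain -> still ask TLD and auth): local + TLD + auth = 5 + 50 + 30 = 85 ms each
Remaining 2 lookups: 2 * 85 = 170 ms
Total = 125 + 170 = 295 ms

295


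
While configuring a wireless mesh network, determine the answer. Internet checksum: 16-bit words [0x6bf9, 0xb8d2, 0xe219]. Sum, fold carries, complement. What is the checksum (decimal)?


Given words: [0x6bf9, 0xb8d2, 0xe219]
Step 1: Sum all words
Raw sum = 27641 + 47314 + 57881 = 132836
Step 2: Fold carry: (1764 + 2) = 1766
One's complement = ~1766 & 0xFFFF = 63769

63769


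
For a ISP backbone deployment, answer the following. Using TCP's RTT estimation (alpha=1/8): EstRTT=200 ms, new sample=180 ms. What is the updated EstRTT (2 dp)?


Given: EstRTT = 200 ms, SampleRTT = 180 ms, alpha = 1/8
New EstRTT = (1 - alpha) * EstRTT + alpha * SampleRTT
(7/8) * 200 = 175
(1/8) * 180 = 22.5
New EstRTT = 175 + 22.5 = 197.5 ms -> 197.50 ms (2 dp)

197.50


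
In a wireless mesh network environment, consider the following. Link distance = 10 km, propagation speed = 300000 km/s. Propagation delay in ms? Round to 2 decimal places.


Given: distance = 10 km, speed = 300000 km/s
Delay = distance / speed = 10 / 300000 seconds
Delay in ms = 10 * 1000 / 300000
Delay = 0.0333 ms
Rounded to 2 dp = 0.03 ms

0.03


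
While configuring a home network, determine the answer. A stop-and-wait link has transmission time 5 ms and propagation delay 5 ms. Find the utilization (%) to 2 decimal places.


Given: Ttrans = 5 ms, Tprop = 5 ms
RTT = 2 * Tprop = 2 * 5 = 10 ms
U = Ttrans / (Ttrans + RTT)
U = 5 / (5 + 10)
U = 5 / 15 = 0.333333
U% = 33.33%

33.33


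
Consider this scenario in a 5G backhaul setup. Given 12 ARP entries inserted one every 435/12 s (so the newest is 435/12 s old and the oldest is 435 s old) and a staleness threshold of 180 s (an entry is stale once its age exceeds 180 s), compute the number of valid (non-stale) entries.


Ages are k * 435/12 s for k = 1..12 (spacing = 36.2500 s).
Entry k is valid iff k * 435/12 <= 180 iff k <= 12 * 180 / 435 = 4.9655
n_valid = floor(4.9655) = 4
(n_stale = 12 - 4 = 8)

4


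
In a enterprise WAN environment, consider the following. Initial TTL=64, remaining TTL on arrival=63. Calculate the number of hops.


Given: initial TTL = 64, received TTL = 63
Hops = initial TTL - received TTL
Hops = 64 - 63 = 1

1


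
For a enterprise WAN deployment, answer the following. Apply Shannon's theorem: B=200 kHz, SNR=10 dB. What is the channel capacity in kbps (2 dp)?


Given: B = 200 kHz, SNR = 10 dB
SNR linear = 10^(10/10) = 10
1 + SNR = 11
log2(11) = 3.4594316186
C = 200 * 1000 * 3.4594316186 = 691886.3237 bps
C = 691.886324 kbps -> 691.89 kbps (2 dp)

691.89


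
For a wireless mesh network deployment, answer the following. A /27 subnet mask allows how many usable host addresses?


Given: subnet mask /27
Host bits = 32 - 27 = 5
Total addresses = 2^5 = 32
Usable hosts = 32 - 2 (network + broadcast) = 30

30


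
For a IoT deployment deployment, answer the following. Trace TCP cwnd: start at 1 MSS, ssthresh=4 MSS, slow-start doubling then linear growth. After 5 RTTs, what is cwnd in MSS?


RTT 0: cwnd = 1 MSS (initial)
RTT 1: cwnd = 2 MSS (slow start, doubled)
RTT 2: cwnd = 4 MSS (slow start, doubled)
RTT 3: cwnd = 5 MSS (congestion avoidance, +1)
RTT 4: cwnd = 6 MSS (congestion avoidance, +1)
RTT 5: cwnd = 7 MSS (congestion avoidance, +1)

7


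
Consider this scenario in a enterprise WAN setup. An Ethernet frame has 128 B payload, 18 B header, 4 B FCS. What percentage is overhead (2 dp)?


Given: payload = 128 B, header = 18 B, trailer = 4 B
Overhead bytes = header + trailer = 18 + 4 = 22
Total frame = payload + overhead = 128 + 22 = 150
Overhead % = 22 / 150 * 100 = 14.6667% -> 14.67% (2 dp)

14.67


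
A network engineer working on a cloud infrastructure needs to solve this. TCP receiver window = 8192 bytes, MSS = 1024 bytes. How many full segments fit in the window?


Given: RWND = 8192 bytes, MSS = 1024 bytes
Full segments = floor(RWND / MSS)
Full segments = floor(8192 / 1024)
Full segments = floor(8.0) = 8

8


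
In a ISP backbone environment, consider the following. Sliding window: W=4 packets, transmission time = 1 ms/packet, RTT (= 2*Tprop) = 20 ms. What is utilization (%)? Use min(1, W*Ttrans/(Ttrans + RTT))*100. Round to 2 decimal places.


Given: W = 4, Ttrans = 1 ms, RTT = 20 ms (= 2 * Tprop, Tprop = 10 ms)
Cycle time = Ttrans + RTT = 1 + 20 = 21 ms (first packet sent until its ACK returns)
W * Ttrans = 4 * 1 = 4 ms of sending per cycle
W * Ttrans / (Ttrans + RTT) = 4 / 21 = 0.190476
U = min(1, 0.190476) = 0.190476
U% = 19.05%

19.05


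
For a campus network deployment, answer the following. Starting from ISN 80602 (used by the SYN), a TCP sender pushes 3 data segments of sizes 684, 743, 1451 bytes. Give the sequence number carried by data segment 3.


The SYN occupies sequence number ISN = 80602, so the first data byte is ISN + 1 = 80603.
SEQ of data segment i = (ISN + 1) + sum of payload sizes of segments 1..i-1.
Segment 1: SEQ = 80603, payload = 684 bytes
Segment 2: SEQ = 81287, payload = 743 bytes
Segment 3: SEQ = 82030, payload = 1451 bytes
SEQ of segment 3 = 80603 + 684 + 743 = 82030

82030


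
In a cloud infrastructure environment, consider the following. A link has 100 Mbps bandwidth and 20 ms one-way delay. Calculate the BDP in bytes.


Given: bandwidth = 100 Mbps, delay = 20 ms
BDP in bits = 100 * 10^6 * 20 / 1000
BDP in bits = 2000000
BDP in bytes = 2000000 / 8 = 250000

250000


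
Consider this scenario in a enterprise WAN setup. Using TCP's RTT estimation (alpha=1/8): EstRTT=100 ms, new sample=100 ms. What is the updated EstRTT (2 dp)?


Given: EstRTT = 100 ms, SampleRTT = 100 ms, alpha = 1/8
New EstRTT = (1 - alpha) * EstRTT + alpha * SampleRTT
(7/8) * 100 = 87.5
(1/8) * 100 = 12.5
New EstRTT = 87.5 + 12.5 = 100 ms -> 100.00 ms (2 dp)

100.00


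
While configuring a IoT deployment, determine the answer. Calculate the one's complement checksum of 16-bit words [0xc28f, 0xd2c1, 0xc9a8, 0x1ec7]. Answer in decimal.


Given words: [0xc28f, 0xd2c1, 0xc9a8, 0x1ec7]
Step 1: Sum all words
Raw sum = 49807 + 53953 + 51624 + 7879 = 163263
Step 2: Fold carry: (32191 + 2) = 32193
One's complement = ~32193 & 0xFFFF = 33342

33342


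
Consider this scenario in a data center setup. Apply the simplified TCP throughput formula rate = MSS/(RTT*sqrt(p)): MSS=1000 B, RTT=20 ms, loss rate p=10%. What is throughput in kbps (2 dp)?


Given: MSS = 1000 bytes, RTT = 20 ms, loss = 10%
RTT in seconds = 20 / 1000 = 0.02
Loss rate = 10% = 0.1
sqrt(loss) = sqrt(0.1) = 0.316227766017
Throughput (bytes/s) = 1000 / (0.02 * 0.316227766017) = 158113.8830
Throughput (kbps) = 158113.8830 * 8 / 1000 = 1264.911064 -> 1264.91 kbps (2 dp)

1264.91


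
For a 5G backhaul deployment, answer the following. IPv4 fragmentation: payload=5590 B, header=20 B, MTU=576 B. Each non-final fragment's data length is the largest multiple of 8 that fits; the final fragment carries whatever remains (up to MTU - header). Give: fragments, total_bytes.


Max data per non-final fragment = floor((MTU - header)/8)*8 = floor((576 - 20)/8)*8 = floor(556/8)*8 = 552 B
Final fragment needs no 8-byte alignment: it can carry up to MTU - header = 556 B
Non-final fragments needed = ceil((payload - 556) / 552) = ceil(5034/552) = ceil(9.1196) = 10
Number of fragments = 10 + 1 = 11
Fragment sizes (data): 10 * 552 B + 70 B (last, 70 <= 556 OK)
Total bytes sent = payload + n_frags * header = 5590 + 11*20 = 5590 + 220 = 5810 B

11, 5810


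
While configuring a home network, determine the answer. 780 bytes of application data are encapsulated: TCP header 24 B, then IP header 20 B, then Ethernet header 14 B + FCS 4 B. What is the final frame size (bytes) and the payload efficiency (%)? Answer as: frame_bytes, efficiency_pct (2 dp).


TCP segment = 780 + 24 = 804 B
IP packet = 804 + 20 = 824 B
Ethernet frame = 824 + 14 + 4 = 842 B
Efficiency = app / frame = 780 / 842 = 0.926366 = 92.6366% -> 92.64% (2 dp)

842, 92.64


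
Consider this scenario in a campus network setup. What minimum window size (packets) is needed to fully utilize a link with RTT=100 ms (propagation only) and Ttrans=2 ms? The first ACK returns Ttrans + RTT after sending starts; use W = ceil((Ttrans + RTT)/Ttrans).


Given: Ttrans = 2 ms, RTT = 100 ms (= 2 * Tprop, Tprop = 50 ms)
Time until first ACK returns = Ttrans + RTT = 2 + 100 = 102 ms
Need W * Ttrans >= Ttrans + RTT  ->  W >= (Ttrans + RTT) / Ttrans
(Ttrans + RTT) / Ttrans = 102 / 2 = 51
W_min = ceil(51) = 51

51


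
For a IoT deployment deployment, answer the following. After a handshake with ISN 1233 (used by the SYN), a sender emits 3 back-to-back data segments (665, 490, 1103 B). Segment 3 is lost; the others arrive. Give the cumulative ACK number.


SYN uses sequence number 1233; first data byte = ISN + 1 = 1234.
Segment 1: SEQ = 1234, len = 665 B, covers [1234, 1898]
Segment 2: SEQ = 1899, len = 490 B, covers [1899, 2388]
Segment 3: SEQ = 2389, len = 1103 B, covers [2389, 3491] [LOST]
In-order data received: bytes [1234, 2388] (segments 1..2).
Segment 3 missing -> gap begins at byte 2389.
Cumulative ACK = next expected in-order byte = 1234 + 665 + 490 = 2389

2389


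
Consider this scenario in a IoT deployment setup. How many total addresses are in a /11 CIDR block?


Given: CIDR prefix /11
Host bits = 32 - 11 = 21
Total addresses = 2^21 = 2097152

2097152


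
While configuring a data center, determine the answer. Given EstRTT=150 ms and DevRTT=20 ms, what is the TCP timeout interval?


Given: EstRTT = 150 ms, DevRTT = 20 ms
Timeout = EstRTT + 4 * DevRTT
4 * DevRTT = 4 * 20 = 80
Timeout = 150 + 80 = 230 ms

230


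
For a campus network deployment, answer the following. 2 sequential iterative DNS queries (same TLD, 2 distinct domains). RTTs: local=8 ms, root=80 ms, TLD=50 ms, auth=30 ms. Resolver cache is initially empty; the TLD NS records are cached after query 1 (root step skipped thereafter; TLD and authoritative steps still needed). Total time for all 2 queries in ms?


Lookup 1 (cold cache): local + root + TLD + auth = 8 + 80 + 50 + 30 = 168 ms
Lookups 2..2 (TLD NS cached -> skip root; new domain -> still ask TLD and auth): local + TLD + auth = 8 + 50 + 30 = 88 ms each
Remaining 1 lookups: 1 * 88 = 88 ms
Total = 168 + 88 = 256 ms

256


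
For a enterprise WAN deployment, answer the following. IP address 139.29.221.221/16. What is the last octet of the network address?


Given: IP = 139.29.221.221, prefix = /16
Subnet mask = 255.255.0.0
Last octet of IP: 221
Last octet of mask: 0
Network last octet = 221 AND 0 = 0

0


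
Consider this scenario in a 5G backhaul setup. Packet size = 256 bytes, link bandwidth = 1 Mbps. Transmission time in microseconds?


Given: packet = 256 bytes, bandwidth = 1 Mbps
Packet in bits = 256 * 8 = 2048 bits
Bandwidth = 1 * 10^6 = 1000000 bps
Time = 2048 / 1000000 seconds
Time in us = 2048 * 10^6 / 1000000 = 2048

2048


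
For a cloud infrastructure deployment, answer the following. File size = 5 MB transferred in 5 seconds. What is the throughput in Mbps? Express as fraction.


Given: file = 5 MB, time = 5 s
File in Mb = 5 * 8 = 40 Mb
Throughput = 40 / 5 Mbps
Throughput = 8 Mbps

8


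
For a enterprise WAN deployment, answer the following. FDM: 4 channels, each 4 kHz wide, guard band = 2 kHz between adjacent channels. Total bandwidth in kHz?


Given: 4 channels, 4 kHz each, guard = 2 kHz
Channel bandwidth = 4 * 4 = 16 kHz
Guard bands = 3 gaps * 2 kHz = 6 kHz
Total = 16 + 6 = 22 kHz

22


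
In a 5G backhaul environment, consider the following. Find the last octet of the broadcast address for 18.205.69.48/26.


Given: IP = 18.205.69.48, prefix = /26
Host bits = 32 - 26 = 6
Network last octet = 48 AND mask = 0
Host part size = 2^6 - 1 = 63
Broadcast last octet = 0 OR 63 = 63

63


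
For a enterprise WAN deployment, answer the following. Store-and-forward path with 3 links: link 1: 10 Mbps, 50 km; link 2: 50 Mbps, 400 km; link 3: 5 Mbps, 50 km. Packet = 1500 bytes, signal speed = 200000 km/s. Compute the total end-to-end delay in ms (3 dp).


Packet = 1500 bytes = 12000 bits. Store-and-forward: sum (t_trans + t_prop) per link.
Link 1: t_trans = 12000/(10*10^6) s = 1.2000 ms; t_prop = 50/200000 s = 0.2500 ms; subtotal = 1.4500 ms
Link 2: t_trans = 12000/(50*10^6) s = 0.2400 ms; t_prop = 400/200000 s = 2.0000 ms; subtotal = 2.2400 ms
Link 3: t_trans = 12000/(5*10^6) s = 2.4000 ms; t_prop = 50/200000 s = 0.2500 ms; subtotal = 2.6500 ms
End-to-end = 1.4500 + 2.2400 + 2.6500 = 6.3400 ms -> 6.340 ms (3 dp)

6.340


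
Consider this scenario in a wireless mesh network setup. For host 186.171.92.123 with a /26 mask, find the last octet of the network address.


Given: IP = 186.171.92.123, prefix = /26
Subnet mask = 255.255.255.192
Last octet of IP: 123
Last octet of mask: 192
Network last octet = 123 AND 192 = 64

64


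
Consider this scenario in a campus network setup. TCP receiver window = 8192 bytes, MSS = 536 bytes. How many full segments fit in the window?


Given: RWND = 8192 bytes, MSS = 536 bytes
Full segments = floor(RWND / MSS)
Full segments = floor(8192 / 536)
Full segments = floor(15.2836) = 15

15


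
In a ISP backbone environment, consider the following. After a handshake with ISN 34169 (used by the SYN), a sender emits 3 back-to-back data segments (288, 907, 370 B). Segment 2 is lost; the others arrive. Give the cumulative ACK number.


SYN uses sequence number 34169; first data byte = ISN + 1 = 34170.
Segment 1: SEQ = 34170, len = 288 B, covers [34170, 34457]
Segment 2: SEQ = 34458, len = 907 B, covers [34458, 35364] [LOST]
Segment 3: SEQ = 35365, len = 370 B, covers [35365, 35734]
In-order data received: bytes [34170, 34457] (segments 1..1).
Segment 2 missing -> gap begins at byte 34458; later segments buffered out of order.
Cumulative ACK = next expected in-order byte = 34170 + 288 = 34458

34458


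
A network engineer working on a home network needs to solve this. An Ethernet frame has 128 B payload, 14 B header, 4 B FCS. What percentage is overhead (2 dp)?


Given: payload = 128 B, header = 14 B, trailer = 4 B
Overhead bytes = header + trailer = 14 + 4 = 18
Total frame = payload + overhead = 128 + 18 = 146
Overhead % = 18 / 146 * 100 = 12.3288% -> 12.33% (2 dp)

12.33


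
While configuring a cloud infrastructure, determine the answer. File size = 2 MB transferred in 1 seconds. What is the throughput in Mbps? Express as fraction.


Given: file = 2 MB, time = 1 s
File in Mb = 2 * 8 = 16 Mb
Throughput = 16 / 1 Mbps
Throughput = 16 Mbps

16


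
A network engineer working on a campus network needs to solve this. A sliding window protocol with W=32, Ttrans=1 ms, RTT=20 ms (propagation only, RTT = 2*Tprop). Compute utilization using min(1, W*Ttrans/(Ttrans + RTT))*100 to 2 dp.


Given: W = 32, Ttrans = 1 ms, RTT = 20 ms (= 2 * Tprop, Tprop = 10 ms)
Cycle time = Ttrans + RTT = 1 + 20 = 21 ms (first packet sent until its ACK returns)
W * Ttrans = 32 * 1 = 32 ms of sending per cycle
W * Ttrans / (Ttrans + RTT) = 32 / 21 = 1.523810
U = min(1, 1.523810) = 1.000000
U% = 100.00%

100.00


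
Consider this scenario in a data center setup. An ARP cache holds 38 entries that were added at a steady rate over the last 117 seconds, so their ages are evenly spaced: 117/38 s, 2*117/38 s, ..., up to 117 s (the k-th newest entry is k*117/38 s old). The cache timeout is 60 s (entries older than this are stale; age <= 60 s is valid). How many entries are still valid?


Ages are k * 117/38 s for k = 1..38 (spacing = 3.0789 s).
Entry k is valid iff k * 117/38 <= 60 iff k <= 38 * 60 / 117 = 19.4872
n_valid = floor(19.4872) = 19
(n_stale = 38 - 19 = 19)

19


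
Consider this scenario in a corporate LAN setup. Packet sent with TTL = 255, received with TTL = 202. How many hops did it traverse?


Given: initial TTL = 255, received TTL = 202
Hops = initial TTL - received TTL
Hops = 255 - 202 = 53

53


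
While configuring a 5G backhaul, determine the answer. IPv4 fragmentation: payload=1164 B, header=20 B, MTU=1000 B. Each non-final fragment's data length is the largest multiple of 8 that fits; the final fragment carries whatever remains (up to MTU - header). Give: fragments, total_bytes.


Max data per non-final fragment = floor((MTU - header)/8)*8 = floor((1000 - 20)/8)*8 = floor(980/8)*8 = 976 B
Final fragment needs no 8-byte alignment: it can carry up to MTU - header = 980 B
Non-final fragments needed = ceil((payload - 980) / 976) = ceil(184/976) = ceil(0.1885) = 1
Number of fragments = 1 + 1 = 2
Fragment sizes (data): 1 * 976 B + 188 B (last, 188 <= 980 OK)
Total bytes sent = payload + n_frags * header = 1164 + 2*20 = 1164 + 40 = 1204 B

2, 1204
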